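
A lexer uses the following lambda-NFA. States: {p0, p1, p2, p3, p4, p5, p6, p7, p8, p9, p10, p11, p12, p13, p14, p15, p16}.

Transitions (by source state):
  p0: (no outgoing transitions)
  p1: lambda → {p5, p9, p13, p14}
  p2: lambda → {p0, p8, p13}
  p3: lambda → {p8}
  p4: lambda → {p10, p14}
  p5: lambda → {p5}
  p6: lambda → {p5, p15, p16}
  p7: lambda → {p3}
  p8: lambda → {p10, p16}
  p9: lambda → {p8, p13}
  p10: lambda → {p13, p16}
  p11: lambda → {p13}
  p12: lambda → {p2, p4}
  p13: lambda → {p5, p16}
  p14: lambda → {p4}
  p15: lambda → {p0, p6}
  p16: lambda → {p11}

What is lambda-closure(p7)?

Start with {p7}.
From p7 via lambda: add p3.
From p3 via lambda: add p8.
From p8 via lambda: add p10, p16.
From p10 via lambda: add p13.
From p16 via lambda: add p11.
From p13 via lambda: add p5.
No new states can be added; the closed set is {p3, p5, p7, p8, p10, p11, p13, p16}.

{p3, p5, p7, p8, p10, p11, p13, p16}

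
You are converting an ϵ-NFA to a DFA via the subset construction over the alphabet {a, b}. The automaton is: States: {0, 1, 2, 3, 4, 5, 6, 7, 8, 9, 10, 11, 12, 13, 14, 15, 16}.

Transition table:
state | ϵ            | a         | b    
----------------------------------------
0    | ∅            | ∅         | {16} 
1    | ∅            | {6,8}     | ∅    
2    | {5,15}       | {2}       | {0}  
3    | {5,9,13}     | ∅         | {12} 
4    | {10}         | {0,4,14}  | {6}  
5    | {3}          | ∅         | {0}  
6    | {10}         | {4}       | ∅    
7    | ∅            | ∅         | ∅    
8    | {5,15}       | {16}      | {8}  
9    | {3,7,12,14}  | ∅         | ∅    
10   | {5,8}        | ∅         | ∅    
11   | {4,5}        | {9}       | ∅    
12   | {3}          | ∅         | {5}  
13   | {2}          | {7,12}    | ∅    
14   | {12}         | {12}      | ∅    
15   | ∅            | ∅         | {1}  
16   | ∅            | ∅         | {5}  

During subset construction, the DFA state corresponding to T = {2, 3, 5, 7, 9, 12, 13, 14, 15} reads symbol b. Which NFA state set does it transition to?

{0, 1, 2, 3, 5, 7, 9, 12, 13, 14, 15}

2 on b → {0}.
3 on b → {12}.
5 on b → {0}.
12 on b → {5}.
15 on b → {1}.
No b-transition from 7, 9, 13, 14.
Union after reading b: {0, 1, 5, 12}.
Now take the ϵ-closure:
From 5 via ϵ: add 3.
From 3 via ϵ: add 9, 13.
From 9 via ϵ: add 7, 14.
From 13 via ϵ: add 2.
From 2 via ϵ: add 15.
No new states can be added; the closed set is {0, 1, 2, 3, 5, 7, 9, 12, 13, 14, 15}.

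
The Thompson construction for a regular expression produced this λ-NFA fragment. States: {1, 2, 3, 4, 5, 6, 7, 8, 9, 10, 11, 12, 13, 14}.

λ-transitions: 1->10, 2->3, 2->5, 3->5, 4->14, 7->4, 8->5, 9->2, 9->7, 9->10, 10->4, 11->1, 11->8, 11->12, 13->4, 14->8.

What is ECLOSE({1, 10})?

{1, 4, 5, 8, 10, 14}

Start with {1, 10}.
From 10 via λ: add 4.
From 4 via λ: add 14.
From 14 via λ: add 8.
From 8 via λ: add 5.
No new states can be added; the closed set is {1, 4, 5, 8, 10, 14}.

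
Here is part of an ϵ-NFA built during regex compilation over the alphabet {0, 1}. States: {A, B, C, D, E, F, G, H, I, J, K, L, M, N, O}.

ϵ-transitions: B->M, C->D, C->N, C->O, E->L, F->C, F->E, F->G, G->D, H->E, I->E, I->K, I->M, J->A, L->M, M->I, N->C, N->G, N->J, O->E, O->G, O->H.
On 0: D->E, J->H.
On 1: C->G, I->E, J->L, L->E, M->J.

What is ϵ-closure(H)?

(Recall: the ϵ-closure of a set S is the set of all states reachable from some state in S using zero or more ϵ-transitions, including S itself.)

{E, H, I, K, L, M}

Start with {H}.
From H via ϵ: add E.
From E via ϵ: add L.
From L via ϵ: add M.
From M via ϵ: add I.
From I via ϵ: add K.
No new states can be added; the closed set is {E, H, I, K, L, M}.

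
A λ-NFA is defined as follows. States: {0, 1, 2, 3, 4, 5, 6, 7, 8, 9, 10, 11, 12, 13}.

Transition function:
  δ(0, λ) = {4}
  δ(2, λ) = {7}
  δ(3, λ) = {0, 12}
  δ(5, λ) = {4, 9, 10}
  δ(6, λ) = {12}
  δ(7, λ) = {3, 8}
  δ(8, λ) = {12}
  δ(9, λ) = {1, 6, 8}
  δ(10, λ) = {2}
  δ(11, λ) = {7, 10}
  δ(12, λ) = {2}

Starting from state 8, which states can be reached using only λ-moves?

{0, 2, 3, 4, 7, 8, 12}

Start with {8}.
From 8 via λ: add 12.
From 12 via λ: add 2.
From 2 via λ: add 7.
From 7 via λ: add 3.
From 3 via λ: add 0.
From 0 via λ: add 4.
No new states can be added; the closed set is {0, 2, 3, 4, 7, 8, 12}.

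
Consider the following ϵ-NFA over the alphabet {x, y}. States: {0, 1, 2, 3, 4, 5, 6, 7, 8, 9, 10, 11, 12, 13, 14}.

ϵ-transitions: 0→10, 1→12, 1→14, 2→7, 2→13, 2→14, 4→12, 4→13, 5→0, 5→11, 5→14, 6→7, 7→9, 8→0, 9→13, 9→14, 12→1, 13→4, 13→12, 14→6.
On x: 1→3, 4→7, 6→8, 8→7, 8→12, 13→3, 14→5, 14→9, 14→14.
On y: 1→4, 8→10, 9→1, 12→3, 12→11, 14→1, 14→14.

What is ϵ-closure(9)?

Start with {9}.
From 9 via ϵ: add 13, 14.
From 13 via ϵ: add 4, 12.
From 14 via ϵ: add 6.
From 6 via ϵ: add 7.
From 12 via ϵ: add 1.
No new states can be added; the closed set is {1, 4, 6, 7, 9, 12, 13, 14}.

{1, 4, 6, 7, 9, 12, 13, 14}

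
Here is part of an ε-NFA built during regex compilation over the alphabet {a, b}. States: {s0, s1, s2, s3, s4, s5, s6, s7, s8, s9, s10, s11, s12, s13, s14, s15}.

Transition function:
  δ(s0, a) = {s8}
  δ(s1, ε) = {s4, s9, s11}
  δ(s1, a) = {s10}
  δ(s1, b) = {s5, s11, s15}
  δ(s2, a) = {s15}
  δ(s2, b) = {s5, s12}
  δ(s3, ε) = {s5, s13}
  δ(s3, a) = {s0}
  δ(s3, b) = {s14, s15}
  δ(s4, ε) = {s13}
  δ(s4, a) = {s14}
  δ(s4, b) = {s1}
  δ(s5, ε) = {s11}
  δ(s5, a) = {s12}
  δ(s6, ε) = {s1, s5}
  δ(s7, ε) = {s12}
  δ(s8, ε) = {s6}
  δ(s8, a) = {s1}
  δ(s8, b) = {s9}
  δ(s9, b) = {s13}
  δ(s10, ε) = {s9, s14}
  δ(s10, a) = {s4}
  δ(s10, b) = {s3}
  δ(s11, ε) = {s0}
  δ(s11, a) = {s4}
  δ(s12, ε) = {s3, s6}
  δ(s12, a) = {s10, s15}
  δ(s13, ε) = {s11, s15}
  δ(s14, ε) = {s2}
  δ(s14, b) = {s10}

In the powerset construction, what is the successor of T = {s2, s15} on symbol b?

{s0, s1, s3, s4, s5, s6, s9, s11, s12, s13, s15}

s2 on b → {s5, s12}.
No b-transition from s15.
Union after reading b: {s5, s12}.
Now take the ε-closure:
From s5 via ε: add s11.
From s12 via ε: add s3, s6.
From s3 via ε: add s13.
From s6 via ε: add s1.
From s11 via ε: add s0.
From s1 via ε: add s4, s9.
From s13 via ε: add s15.
No new states can be added; the closed set is {s0, s1, s3, s4, s5, s6, s9, s11, s12, s13, s15}.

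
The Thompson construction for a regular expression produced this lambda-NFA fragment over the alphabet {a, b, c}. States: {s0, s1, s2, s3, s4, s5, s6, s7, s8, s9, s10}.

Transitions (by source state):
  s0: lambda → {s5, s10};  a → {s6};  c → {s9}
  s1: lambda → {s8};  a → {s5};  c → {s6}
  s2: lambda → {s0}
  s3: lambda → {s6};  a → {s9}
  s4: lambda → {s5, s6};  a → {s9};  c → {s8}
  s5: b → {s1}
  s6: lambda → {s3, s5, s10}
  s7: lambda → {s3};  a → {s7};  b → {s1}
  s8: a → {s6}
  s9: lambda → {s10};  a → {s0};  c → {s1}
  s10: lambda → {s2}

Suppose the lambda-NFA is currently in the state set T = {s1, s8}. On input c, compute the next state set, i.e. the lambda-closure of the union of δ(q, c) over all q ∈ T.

s1 on c → {s6}.
No c-transition from s8.
Union after reading c: {s6}.
Now take the lambda-closure:
From s6 via lambda: add s3, s5, s10.
From s10 via lambda: add s2.
From s2 via lambda: add s0.
No new states can be added; the closed set is {s0, s2, s3, s5, s6, s10}.

{s0, s2, s3, s5, s6, s10}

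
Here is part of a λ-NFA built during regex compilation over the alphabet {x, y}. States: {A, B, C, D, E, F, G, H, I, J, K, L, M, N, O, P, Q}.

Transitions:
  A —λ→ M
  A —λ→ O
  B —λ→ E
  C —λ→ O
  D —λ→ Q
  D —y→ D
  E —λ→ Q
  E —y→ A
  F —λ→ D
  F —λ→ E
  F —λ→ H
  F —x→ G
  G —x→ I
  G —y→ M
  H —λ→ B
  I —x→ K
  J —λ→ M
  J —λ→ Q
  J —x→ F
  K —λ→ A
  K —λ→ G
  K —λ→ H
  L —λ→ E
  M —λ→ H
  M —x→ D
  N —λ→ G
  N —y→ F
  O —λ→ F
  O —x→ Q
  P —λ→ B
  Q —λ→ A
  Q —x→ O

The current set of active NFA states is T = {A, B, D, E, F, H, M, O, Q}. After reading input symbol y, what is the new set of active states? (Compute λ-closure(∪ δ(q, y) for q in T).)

{A, B, D, E, F, H, M, O, Q}

D on y → {D}.
E on y → {A}.
No y-transition from A, B, F, H, M, O, Q.
Union after reading y: {A, D}.
Now take the λ-closure:
From A via λ: add M, O.
From D via λ: add Q.
From M via λ: add H.
From O via λ: add F.
From F via λ: add E.
From H via λ: add B.
No new states can be added; the closed set is {A, B, D, E, F, H, M, O, Q}.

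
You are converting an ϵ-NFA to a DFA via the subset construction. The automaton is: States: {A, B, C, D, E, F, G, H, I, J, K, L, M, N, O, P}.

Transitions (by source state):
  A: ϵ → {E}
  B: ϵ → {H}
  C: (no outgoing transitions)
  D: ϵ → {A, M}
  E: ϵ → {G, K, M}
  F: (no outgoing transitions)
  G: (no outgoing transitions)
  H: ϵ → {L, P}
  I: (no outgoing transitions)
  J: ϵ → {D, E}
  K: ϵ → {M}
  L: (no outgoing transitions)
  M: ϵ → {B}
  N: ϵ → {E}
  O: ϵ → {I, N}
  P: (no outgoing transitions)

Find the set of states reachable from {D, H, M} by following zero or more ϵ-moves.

{A, B, D, E, G, H, K, L, M, P}

Start with {D, H, M}.
From D via ϵ: add A.
From H via ϵ: add L, P.
From M via ϵ: add B.
From A via ϵ: add E.
From E via ϵ: add G, K.
No new states can be added; the closed set is {A, B, D, E, G, H, K, L, M, P}.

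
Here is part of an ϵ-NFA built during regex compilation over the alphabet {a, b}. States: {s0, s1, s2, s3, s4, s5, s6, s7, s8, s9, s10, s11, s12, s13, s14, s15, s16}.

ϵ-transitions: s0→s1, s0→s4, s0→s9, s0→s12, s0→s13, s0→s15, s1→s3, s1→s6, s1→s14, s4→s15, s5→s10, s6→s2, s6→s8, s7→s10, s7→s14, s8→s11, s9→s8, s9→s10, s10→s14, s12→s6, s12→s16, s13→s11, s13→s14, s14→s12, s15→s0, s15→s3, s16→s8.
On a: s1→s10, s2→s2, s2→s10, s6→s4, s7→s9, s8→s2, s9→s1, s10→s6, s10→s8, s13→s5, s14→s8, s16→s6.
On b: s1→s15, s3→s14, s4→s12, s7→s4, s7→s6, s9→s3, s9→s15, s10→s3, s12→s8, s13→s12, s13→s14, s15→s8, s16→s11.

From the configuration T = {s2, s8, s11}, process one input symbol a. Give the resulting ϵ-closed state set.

{s2, s6, s8, s10, s11, s12, s14, s16}

s2 on a → {s2, s10}.
s8 on a → {s2}.
No a-transition from s11.
Union after reading a: {s2, s10}.
Now take the ϵ-closure:
From s10 via ϵ: add s14.
From s14 via ϵ: add s12.
From s12 via ϵ: add s6, s16.
From s6 via ϵ: add s8.
From s8 via ϵ: add s11.
No new states can be added; the closed set is {s2, s6, s8, s10, s11, s12, s14, s16}.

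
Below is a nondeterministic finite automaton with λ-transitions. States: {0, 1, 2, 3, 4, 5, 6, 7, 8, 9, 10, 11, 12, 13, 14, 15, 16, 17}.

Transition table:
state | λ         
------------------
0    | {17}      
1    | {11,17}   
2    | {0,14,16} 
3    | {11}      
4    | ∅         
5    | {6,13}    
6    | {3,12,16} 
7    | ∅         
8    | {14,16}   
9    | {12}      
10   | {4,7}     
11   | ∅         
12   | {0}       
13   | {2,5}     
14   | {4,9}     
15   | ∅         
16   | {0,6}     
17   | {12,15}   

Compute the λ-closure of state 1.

{0, 1, 11, 12, 15, 17}

Start with {1}.
From 1 via λ: add 11, 17.
From 17 via λ: add 12, 15.
From 12 via λ: add 0.
No new states can be added; the closed set is {0, 1, 11, 12, 15, 17}.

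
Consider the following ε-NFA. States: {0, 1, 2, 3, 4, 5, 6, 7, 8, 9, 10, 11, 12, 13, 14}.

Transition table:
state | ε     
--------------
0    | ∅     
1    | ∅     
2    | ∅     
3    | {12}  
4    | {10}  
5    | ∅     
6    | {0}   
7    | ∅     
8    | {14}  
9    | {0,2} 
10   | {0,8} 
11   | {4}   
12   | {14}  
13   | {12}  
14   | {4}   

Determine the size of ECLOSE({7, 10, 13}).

8

Start with {7, 10, 13}.
From 10 via ε: add 0, 8.
From 13 via ε: add 12.
From 8 via ε: add 14.
From 14 via ε: add 4.
ε-closure = {0, 4, 7, 8, 10, 12, 13, 14}, which has 8 states.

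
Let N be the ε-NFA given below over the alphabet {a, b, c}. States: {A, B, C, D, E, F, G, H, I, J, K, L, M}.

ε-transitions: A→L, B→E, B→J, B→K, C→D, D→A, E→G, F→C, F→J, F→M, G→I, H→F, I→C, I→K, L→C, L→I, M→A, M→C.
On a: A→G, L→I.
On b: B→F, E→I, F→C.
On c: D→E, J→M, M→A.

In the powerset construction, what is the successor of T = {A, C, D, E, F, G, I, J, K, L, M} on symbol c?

D on c → {E}.
J on c → {M}.
M on c → {A}.
No c-transition from A, C, E, F, G, I, K, L.
Union after reading c: {A, E, M}.
Now take the ε-closure:
From A via ε: add L.
From E via ε: add G.
From M via ε: add C.
From C via ε: add D.
From G via ε: add I.
From I via ε: add K.
No new states can be added; the closed set is {A, C, D, E, G, I, K, L, M}.

{A, C, D, E, G, I, K, L, M}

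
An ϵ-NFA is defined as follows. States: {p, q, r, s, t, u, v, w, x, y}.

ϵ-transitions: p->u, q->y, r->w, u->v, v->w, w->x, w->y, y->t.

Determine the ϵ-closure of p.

Start with {p}.
From p via ϵ: add u.
From u via ϵ: add v.
From v via ϵ: add w.
From w via ϵ: add x, y.
From y via ϵ: add t.
No new states can be added; the closed set is {p, t, u, v, w, x, y}.

{p, t, u, v, w, x, y}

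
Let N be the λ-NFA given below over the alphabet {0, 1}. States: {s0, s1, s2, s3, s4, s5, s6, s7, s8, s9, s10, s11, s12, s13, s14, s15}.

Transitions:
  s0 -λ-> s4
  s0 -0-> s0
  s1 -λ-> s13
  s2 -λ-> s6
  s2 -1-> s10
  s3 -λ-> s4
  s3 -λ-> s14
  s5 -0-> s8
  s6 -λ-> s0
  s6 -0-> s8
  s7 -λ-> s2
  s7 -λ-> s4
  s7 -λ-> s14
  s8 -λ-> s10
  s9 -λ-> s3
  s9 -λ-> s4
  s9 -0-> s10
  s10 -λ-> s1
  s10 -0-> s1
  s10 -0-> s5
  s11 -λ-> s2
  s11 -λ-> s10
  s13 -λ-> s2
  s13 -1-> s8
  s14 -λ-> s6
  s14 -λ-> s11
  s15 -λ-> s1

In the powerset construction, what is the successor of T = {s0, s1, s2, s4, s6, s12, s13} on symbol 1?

s2 on 1 → {s10}.
s13 on 1 → {s8}.
No 1-transition from s0, s1, s4, s6, s12.
Union after reading 1: {s8, s10}.
Now take the λ-closure:
From s10 via λ: add s1.
From s1 via λ: add s13.
From s13 via λ: add s2.
From s2 via λ: add s6.
From s6 via λ: add s0.
From s0 via λ: add s4.
No new states can be added; the closed set is {s0, s1, s2, s4, s6, s8, s10, s13}.

{s0, s1, s2, s4, s6, s8, s10, s13}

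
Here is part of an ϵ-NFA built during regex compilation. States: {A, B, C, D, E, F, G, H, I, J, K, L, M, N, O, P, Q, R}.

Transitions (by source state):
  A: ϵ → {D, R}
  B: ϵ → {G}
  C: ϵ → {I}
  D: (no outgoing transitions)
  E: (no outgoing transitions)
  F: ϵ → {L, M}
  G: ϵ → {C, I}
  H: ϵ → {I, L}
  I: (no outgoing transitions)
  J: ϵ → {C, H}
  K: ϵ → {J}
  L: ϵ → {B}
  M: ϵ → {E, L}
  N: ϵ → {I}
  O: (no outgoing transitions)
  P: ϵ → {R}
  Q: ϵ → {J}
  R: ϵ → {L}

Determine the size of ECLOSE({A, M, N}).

Start with {A, M, N}.
From A via ϵ: add D, R.
From M via ϵ: add E, L.
From N via ϵ: add I.
From L via ϵ: add B.
From B via ϵ: add G.
From G via ϵ: add C.
ϵ-closure = {A, B, C, D, E, G, I, L, M, N, R}, which has 11 states.

11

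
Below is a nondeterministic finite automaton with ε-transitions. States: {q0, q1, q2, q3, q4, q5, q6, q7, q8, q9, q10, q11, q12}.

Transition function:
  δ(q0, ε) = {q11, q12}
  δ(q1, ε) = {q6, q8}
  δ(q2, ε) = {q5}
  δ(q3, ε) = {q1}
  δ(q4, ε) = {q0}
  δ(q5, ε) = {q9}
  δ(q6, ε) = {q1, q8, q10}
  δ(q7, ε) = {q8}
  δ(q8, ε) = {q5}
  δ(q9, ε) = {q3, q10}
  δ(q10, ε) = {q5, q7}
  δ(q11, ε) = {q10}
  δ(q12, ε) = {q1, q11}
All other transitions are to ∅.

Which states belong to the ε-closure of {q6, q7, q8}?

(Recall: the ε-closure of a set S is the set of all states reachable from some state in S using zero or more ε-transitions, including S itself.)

{q1, q3, q5, q6, q7, q8, q9, q10}

Start with {q6, q7, q8}.
From q6 via ε: add q1, q10.
From q8 via ε: add q5.
From q5 via ε: add q9.
From q9 via ε: add q3.
No new states can be added; the closed set is {q1, q3, q5, q6, q7, q8, q9, q10}.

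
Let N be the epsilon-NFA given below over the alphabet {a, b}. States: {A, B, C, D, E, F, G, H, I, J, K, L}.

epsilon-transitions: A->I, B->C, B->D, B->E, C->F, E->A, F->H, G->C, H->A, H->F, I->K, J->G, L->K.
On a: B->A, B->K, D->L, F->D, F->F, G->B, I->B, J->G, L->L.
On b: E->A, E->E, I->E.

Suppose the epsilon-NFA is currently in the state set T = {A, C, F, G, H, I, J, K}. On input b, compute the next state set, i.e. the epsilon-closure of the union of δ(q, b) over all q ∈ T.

I on b → {E}.
No b-transition from A, C, F, G, H, J, K.
Union after reading b: {E}.
Now take the epsilon-closure:
From E via epsilon: add A.
From A via epsilon: add I.
From I via epsilon: add K.
No new states can be added; the closed set is {A, E, I, K}.

{A, E, I, K}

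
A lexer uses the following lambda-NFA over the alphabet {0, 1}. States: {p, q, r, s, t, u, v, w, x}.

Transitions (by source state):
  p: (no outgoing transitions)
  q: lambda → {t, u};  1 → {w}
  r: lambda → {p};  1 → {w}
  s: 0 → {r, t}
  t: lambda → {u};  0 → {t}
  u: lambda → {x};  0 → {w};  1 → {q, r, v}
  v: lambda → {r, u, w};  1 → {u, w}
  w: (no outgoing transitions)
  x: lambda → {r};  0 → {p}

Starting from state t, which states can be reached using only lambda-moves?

Start with {t}.
From t via lambda: add u.
From u via lambda: add x.
From x via lambda: add r.
From r via lambda: add p.
No new states can be added; the closed set is {p, r, t, u, x}.

{p, r, t, u, x}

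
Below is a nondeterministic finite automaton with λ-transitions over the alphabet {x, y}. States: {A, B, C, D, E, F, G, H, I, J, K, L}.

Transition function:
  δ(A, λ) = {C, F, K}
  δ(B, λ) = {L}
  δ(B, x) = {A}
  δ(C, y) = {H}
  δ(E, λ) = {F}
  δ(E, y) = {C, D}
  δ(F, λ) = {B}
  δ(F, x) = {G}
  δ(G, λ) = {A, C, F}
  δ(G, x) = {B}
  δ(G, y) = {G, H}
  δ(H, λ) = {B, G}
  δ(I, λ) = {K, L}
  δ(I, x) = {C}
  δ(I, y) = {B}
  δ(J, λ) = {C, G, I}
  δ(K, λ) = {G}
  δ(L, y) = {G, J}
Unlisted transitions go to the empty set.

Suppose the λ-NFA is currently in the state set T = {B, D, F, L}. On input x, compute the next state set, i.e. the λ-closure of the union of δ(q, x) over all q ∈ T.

B on x → {A}.
F on x → {G}.
No x-transition from D, L.
Union after reading x: {A, G}.
Now take the λ-closure:
From A via λ: add C, F, K.
From F via λ: add B.
From B via λ: add L.
No new states can be added; the closed set is {A, B, C, F, G, K, L}.

{A, B, C, F, G, K, L}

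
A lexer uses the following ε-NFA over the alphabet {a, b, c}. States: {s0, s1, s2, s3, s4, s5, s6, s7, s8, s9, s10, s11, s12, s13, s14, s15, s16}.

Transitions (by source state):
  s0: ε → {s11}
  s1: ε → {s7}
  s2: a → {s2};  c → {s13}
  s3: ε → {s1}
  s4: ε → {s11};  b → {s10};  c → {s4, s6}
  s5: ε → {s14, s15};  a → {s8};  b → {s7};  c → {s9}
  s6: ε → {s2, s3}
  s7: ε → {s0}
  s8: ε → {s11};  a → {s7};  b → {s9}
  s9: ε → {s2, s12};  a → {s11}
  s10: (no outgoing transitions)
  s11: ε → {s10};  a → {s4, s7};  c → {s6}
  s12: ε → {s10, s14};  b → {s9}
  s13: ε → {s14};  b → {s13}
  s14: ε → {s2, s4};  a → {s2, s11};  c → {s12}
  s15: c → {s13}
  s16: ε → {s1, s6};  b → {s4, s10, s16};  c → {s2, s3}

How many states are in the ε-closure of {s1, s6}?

8

Start with {s1, s6}.
From s1 via ε: add s7.
From s6 via ε: add s2, s3.
From s7 via ε: add s0.
From s0 via ε: add s11.
From s11 via ε: add s10.
ε-closure = {s0, s1, s2, s3, s6, s7, s10, s11}, which has 8 states.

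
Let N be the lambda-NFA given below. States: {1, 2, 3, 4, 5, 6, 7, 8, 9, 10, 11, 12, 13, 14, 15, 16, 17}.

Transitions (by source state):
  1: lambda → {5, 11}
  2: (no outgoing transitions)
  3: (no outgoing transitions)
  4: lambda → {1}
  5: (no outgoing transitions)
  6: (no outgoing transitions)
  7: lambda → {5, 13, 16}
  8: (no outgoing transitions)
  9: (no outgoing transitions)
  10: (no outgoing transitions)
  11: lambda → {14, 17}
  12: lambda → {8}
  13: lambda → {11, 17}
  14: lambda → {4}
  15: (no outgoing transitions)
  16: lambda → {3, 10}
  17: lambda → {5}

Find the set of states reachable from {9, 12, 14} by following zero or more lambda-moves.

Start with {9, 12, 14}.
From 12 via lambda: add 8.
From 14 via lambda: add 4.
From 4 via lambda: add 1.
From 1 via lambda: add 5, 11.
From 11 via lambda: add 17.
No new states can be added; the closed set is {1, 4, 5, 8, 9, 11, 12, 14, 17}.

{1, 4, 5, 8, 9, 11, 12, 14, 17}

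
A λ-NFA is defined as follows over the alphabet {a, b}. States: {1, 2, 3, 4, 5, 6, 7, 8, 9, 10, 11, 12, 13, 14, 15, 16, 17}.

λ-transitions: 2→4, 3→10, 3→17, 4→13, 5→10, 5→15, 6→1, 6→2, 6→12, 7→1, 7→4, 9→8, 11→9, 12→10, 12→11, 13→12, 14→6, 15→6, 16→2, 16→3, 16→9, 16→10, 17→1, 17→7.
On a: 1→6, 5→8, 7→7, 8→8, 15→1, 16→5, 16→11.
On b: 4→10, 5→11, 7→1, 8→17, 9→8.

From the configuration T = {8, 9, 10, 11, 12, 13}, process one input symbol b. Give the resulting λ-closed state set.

{1, 4, 7, 8, 9, 10, 11, 12, 13, 17}

8 on b → {17}.
9 on b → {8}.
No b-transition from 10, 11, 12, 13.
Union after reading b: {8, 17}.
Now take the λ-closure:
From 17 via λ: add 1, 7.
From 7 via λ: add 4.
From 4 via λ: add 13.
From 13 via λ: add 12.
From 12 via λ: add 10, 11.
From 11 via λ: add 9.
No new states can be added; the closed set is {1, 4, 7, 8, 9, 10, 11, 12, 13, 17}.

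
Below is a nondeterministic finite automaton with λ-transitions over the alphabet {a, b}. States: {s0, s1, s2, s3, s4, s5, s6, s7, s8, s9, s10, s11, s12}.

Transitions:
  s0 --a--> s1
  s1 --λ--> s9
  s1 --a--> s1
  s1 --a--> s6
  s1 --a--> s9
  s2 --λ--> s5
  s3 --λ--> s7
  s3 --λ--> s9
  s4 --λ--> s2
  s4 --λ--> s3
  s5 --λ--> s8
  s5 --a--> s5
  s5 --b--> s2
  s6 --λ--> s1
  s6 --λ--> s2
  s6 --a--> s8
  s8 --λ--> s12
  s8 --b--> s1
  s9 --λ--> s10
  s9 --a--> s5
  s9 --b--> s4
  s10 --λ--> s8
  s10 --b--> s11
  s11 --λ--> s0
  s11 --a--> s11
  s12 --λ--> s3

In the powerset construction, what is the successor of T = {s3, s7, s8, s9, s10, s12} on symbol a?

{s3, s5, s7, s8, s9, s10, s12}

s9 on a → {s5}.
No a-transition from s3, s7, s8, s10, s12.
Union after reading a: {s5}.
Now take the λ-closure:
From s5 via λ: add s8.
From s8 via λ: add s12.
From s12 via λ: add s3.
From s3 via λ: add s7, s9.
From s9 via λ: add s10.
No new states can be added; the closed set is {s3, s5, s7, s8, s9, s10, s12}.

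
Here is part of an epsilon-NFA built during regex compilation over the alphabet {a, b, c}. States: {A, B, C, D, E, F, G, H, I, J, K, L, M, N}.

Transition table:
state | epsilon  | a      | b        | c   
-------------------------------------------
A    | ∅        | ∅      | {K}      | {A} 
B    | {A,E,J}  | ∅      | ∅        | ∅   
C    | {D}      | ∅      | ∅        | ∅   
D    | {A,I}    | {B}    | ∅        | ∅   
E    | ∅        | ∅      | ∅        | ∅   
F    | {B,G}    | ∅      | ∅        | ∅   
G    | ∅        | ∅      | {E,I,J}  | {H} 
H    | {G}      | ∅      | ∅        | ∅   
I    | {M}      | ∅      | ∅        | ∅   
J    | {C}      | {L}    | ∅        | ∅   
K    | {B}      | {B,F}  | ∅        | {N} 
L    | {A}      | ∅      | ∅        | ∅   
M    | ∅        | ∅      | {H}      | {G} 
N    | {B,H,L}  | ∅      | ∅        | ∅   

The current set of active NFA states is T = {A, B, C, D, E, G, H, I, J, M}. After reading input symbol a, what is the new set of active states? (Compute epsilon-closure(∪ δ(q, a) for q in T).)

{A, B, C, D, E, I, J, L, M}

D on a → {B}.
J on a → {L}.
No a-transition from A, B, C, E, G, H, I, M.
Union after reading a: {B, L}.
Now take the epsilon-closure:
From B via epsilon: add A, E, J.
From J via epsilon: add C.
From C via epsilon: add D.
From D via epsilon: add I.
From I via epsilon: add M.
No new states can be added; the closed set is {A, B, C, D, E, I, J, L, M}.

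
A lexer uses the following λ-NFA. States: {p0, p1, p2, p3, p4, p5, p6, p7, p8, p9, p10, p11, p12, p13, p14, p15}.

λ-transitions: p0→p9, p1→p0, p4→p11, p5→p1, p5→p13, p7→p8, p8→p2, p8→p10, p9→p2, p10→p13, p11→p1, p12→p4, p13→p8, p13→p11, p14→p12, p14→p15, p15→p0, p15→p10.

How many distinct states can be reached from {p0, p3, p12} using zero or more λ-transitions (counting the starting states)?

Start with {p0, p3, p12}.
From p0 via λ: add p9.
From p12 via λ: add p4.
From p4 via λ: add p11.
From p9 via λ: add p2.
From p11 via λ: add p1.
λ-closure = {p0, p1, p2, p3, p4, p9, p11, p12}, which has 8 states.

8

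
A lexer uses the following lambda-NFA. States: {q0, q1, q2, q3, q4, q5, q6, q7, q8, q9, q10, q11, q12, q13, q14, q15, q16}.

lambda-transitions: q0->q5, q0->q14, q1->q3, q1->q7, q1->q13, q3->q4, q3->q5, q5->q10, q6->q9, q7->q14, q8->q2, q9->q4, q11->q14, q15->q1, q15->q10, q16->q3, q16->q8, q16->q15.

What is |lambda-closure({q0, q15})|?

Start with {q0, q15}.
From q0 via lambda: add q5, q14.
From q15 via lambda: add q1, q10.
From q1 via lambda: add q3, q7, q13.
From q3 via lambda: add q4.
lambda-closure = {q0, q1, q3, q4, q5, q7, q10, q13, q14, q15}, which has 10 states.

10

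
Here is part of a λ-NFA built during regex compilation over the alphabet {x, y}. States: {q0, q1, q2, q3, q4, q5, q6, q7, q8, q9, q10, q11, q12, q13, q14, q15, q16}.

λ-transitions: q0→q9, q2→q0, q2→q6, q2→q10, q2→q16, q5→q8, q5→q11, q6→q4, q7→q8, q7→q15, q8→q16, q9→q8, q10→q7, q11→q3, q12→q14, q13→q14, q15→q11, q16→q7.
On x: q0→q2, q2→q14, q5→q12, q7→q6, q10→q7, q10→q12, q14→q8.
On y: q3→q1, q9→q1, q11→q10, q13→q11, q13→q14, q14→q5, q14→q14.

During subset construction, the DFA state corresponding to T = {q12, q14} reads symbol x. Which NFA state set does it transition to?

{q3, q7, q8, q11, q15, q16}

q14 on x → {q8}.
No x-transition from q12.
Union after reading x: {q8}.
Now take the λ-closure:
From q8 via λ: add q16.
From q16 via λ: add q7.
From q7 via λ: add q15.
From q15 via λ: add q11.
From q11 via λ: add q3.
No new states can be added; the closed set is {q3, q7, q8, q11, q15, q16}.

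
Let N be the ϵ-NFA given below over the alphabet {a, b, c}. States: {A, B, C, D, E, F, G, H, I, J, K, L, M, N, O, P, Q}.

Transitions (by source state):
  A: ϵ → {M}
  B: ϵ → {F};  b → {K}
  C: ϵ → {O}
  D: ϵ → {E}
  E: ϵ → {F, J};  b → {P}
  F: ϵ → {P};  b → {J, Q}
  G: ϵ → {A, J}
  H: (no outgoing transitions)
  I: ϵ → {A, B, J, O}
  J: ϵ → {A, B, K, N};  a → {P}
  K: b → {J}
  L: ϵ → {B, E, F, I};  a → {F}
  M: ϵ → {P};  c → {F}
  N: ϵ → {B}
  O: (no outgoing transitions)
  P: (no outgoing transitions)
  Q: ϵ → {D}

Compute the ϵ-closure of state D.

Start with {D}.
From D via ϵ: add E.
From E via ϵ: add F, J.
From F via ϵ: add P.
From J via ϵ: add A, B, K, N.
From A via ϵ: add M.
No new states can be added; the closed set is {A, B, D, E, F, J, K, M, N, P}.

{A, B, D, E, F, J, K, M, N, P}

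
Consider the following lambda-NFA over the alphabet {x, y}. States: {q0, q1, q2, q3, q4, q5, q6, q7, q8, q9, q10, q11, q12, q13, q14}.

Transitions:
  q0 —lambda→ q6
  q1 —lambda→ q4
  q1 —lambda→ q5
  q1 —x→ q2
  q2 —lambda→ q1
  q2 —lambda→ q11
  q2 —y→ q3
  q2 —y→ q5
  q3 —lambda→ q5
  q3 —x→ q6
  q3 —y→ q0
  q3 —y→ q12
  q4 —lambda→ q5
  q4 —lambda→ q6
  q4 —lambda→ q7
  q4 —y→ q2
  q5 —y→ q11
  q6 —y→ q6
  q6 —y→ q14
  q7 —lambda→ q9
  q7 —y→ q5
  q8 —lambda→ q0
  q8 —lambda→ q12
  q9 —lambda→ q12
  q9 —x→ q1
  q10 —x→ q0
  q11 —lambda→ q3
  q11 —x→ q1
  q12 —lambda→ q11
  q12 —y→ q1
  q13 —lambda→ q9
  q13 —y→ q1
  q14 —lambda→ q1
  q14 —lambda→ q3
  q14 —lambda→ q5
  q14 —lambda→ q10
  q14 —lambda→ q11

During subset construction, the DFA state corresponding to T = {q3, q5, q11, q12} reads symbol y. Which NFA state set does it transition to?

{q0, q1, q3, q4, q5, q6, q7, q9, q11, q12}

q3 on y → {q0, q12}.
q5 on y → {q11}.
q12 on y → {q1}.
No y-transition from q11.
Union after reading y: {q0, q1, q11, q12}.
Now take the lambda-closure:
From q0 via lambda: add q6.
From q1 via lambda: add q4, q5.
From q11 via lambda: add q3.
From q4 via lambda: add q7.
From q7 via lambda: add q9.
No new states can be added; the closed set is {q0, q1, q3, q4, q5, q6, q7, q9, q11, q12}.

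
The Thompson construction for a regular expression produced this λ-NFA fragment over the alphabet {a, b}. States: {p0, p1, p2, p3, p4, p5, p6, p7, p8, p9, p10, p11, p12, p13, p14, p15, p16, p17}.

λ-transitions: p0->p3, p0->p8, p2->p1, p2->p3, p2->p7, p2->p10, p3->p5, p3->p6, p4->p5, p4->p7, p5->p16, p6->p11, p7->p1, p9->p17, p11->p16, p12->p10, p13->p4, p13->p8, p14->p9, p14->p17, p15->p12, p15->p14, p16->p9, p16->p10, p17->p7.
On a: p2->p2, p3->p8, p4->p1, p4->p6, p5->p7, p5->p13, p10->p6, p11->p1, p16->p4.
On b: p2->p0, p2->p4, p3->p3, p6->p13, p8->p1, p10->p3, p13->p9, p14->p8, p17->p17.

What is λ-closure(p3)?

Start with {p3}.
From p3 via λ: add p5, p6.
From p5 via λ: add p16.
From p6 via λ: add p11.
From p16 via λ: add p9, p10.
From p9 via λ: add p17.
From p17 via λ: add p7.
From p7 via λ: add p1.
No new states can be added; the closed set is {p1, p3, p5, p6, p7, p9, p10, p11, p16, p17}.

{p1, p3, p5, p6, p7, p9, p10, p11, p16, p17}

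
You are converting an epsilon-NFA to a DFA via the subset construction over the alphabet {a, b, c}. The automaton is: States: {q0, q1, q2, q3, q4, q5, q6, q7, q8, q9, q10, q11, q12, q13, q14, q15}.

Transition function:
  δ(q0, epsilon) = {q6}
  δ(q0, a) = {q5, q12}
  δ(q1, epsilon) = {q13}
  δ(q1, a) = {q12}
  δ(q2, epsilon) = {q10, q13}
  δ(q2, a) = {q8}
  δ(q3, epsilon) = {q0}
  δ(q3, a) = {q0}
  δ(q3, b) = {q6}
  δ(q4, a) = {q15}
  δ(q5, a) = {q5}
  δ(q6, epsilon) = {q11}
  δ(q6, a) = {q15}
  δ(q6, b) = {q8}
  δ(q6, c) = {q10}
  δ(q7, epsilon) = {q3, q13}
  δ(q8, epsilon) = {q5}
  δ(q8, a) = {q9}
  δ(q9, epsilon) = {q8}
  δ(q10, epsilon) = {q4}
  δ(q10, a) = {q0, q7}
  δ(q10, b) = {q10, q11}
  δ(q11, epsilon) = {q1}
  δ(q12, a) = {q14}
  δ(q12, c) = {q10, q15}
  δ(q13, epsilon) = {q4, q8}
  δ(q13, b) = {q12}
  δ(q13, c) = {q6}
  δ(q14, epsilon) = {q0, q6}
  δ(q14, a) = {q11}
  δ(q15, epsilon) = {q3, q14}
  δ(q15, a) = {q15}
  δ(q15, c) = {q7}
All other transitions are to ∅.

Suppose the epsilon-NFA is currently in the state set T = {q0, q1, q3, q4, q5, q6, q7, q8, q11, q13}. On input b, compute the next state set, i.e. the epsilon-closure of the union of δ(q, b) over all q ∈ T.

q3 on b → {q6}.
q6 on b → {q8}.
q13 on b → {q12}.
No b-transition from q0, q1, q4, q5, q7, q8, q11.
Union after reading b: {q6, q8, q12}.
Now take the epsilon-closure:
From q6 via epsilon: add q11.
From q8 via epsilon: add q5.
From q11 via epsilon: add q1.
From q1 via epsilon: add q13.
From q13 via epsilon: add q4.
No new states can be added; the closed set is {q1, q4, q5, q6, q8, q11, q12, q13}.

{q1, q4, q5, q6, q8, q11, q12, q13}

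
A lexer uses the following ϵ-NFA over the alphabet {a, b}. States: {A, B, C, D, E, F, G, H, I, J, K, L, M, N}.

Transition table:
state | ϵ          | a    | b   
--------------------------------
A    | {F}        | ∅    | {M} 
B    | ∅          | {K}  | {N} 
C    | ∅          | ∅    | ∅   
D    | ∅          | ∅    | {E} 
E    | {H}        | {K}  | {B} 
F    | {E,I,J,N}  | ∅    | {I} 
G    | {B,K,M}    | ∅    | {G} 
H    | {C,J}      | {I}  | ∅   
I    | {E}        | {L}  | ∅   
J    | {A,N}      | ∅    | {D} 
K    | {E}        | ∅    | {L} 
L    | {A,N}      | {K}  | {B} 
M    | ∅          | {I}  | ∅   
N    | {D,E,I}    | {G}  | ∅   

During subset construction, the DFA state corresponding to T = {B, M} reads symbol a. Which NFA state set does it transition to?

{A, C, D, E, F, H, I, J, K, N}

B on a → {K}.
M on a → {I}.
Union after reading a: {I, K}.
Now take the ϵ-closure:
From I via ϵ: add E.
From E via ϵ: add H.
From H via ϵ: add C, J.
From J via ϵ: add A, N.
From A via ϵ: add F.
From N via ϵ: add D.
No new states can be added; the closed set is {A, C, D, E, F, H, I, J, K, N}.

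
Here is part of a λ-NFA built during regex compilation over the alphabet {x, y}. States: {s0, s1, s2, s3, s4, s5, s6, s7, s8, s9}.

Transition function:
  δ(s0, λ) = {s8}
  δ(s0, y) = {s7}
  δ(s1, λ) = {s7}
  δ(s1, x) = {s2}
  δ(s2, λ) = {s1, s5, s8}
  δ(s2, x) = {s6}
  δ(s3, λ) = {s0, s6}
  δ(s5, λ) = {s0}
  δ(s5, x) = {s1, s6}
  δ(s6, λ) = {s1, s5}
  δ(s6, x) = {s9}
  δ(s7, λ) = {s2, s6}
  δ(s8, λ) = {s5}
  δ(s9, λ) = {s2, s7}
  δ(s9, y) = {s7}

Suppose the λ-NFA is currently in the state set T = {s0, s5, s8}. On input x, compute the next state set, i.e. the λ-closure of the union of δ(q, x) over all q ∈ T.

{s0, s1, s2, s5, s6, s7, s8}

s5 on x → {s1, s6}.
No x-transition from s0, s8.
Union after reading x: {s1, s6}.
Now take the λ-closure:
From s1 via λ: add s7.
From s6 via λ: add s5.
From s5 via λ: add s0.
From s7 via λ: add s2.
From s0 via λ: add s8.
No new states can be added; the closed set is {s0, s1, s2, s5, s6, s7, s8}.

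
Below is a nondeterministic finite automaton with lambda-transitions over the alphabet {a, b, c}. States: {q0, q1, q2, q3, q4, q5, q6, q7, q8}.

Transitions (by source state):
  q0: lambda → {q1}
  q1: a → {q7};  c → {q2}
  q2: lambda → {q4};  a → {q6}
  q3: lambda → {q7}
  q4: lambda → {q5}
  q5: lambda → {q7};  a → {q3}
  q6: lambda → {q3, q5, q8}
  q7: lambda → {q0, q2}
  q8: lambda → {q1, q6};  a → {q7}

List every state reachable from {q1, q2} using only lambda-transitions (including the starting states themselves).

{q0, q1, q2, q4, q5, q7}

Start with {q1, q2}.
From q2 via lambda: add q4.
From q4 via lambda: add q5.
From q5 via lambda: add q7.
From q7 via lambda: add q0.
No new states can be added; the closed set is {q0, q1, q2, q4, q5, q7}.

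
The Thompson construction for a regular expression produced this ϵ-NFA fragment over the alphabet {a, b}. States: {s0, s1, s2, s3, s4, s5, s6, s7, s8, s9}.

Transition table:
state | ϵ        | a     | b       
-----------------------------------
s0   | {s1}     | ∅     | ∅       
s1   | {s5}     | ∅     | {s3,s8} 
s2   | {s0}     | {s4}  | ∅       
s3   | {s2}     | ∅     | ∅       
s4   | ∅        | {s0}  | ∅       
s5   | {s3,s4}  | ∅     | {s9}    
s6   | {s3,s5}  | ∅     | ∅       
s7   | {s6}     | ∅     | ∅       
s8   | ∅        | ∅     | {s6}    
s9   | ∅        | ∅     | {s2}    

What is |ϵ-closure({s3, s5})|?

6

Start with {s3, s5}.
From s3 via ϵ: add s2.
From s5 via ϵ: add s4.
From s2 via ϵ: add s0.
From s0 via ϵ: add s1.
ϵ-closure = {s0, s1, s2, s3, s4, s5}, which has 6 states.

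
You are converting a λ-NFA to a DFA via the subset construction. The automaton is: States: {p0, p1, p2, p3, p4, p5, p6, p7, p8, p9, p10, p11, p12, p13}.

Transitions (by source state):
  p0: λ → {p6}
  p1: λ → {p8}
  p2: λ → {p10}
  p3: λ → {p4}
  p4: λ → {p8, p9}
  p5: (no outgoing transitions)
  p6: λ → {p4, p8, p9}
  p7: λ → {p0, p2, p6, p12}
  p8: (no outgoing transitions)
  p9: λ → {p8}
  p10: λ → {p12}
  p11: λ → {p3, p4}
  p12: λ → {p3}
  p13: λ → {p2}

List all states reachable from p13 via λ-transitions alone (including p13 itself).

{p2, p3, p4, p8, p9, p10, p12, p13}

Start with {p13}.
From p13 via λ: add p2.
From p2 via λ: add p10.
From p10 via λ: add p12.
From p12 via λ: add p3.
From p3 via λ: add p4.
From p4 via λ: add p8, p9.
No new states can be added; the closed set is {p2, p3, p4, p8, p9, p10, p12, p13}.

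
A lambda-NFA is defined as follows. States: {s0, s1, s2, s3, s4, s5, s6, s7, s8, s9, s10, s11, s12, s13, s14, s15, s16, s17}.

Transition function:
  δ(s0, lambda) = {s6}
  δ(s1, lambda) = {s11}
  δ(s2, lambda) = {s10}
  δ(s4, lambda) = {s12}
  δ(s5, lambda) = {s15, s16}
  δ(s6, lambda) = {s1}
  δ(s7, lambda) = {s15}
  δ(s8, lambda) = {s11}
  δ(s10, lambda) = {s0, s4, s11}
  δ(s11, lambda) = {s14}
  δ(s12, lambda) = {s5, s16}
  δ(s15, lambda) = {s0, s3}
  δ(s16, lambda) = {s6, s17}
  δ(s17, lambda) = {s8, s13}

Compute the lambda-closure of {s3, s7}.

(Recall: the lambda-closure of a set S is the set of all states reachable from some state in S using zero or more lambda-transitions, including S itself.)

{s0, s1, s3, s6, s7, s11, s14, s15}

Start with {s3, s7}.
From s7 via lambda: add s15.
From s15 via lambda: add s0.
From s0 via lambda: add s6.
From s6 via lambda: add s1.
From s1 via lambda: add s11.
From s11 via lambda: add s14.
No new states can be added; the closed set is {s0, s1, s3, s6, s7, s11, s14, s15}.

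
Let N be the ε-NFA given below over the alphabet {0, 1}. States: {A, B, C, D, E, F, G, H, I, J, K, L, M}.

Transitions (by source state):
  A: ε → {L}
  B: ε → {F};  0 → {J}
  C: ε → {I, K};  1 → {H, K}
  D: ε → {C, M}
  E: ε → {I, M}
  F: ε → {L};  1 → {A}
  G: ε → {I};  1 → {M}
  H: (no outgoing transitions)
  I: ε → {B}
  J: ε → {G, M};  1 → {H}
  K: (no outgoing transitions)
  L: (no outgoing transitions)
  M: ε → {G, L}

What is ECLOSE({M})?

Start with {M}.
From M via ε: add G, L.
From G via ε: add I.
From I via ε: add B.
From B via ε: add F.
No new states can be added; the closed set is {B, F, G, I, L, M}.

{B, F, G, I, L, M}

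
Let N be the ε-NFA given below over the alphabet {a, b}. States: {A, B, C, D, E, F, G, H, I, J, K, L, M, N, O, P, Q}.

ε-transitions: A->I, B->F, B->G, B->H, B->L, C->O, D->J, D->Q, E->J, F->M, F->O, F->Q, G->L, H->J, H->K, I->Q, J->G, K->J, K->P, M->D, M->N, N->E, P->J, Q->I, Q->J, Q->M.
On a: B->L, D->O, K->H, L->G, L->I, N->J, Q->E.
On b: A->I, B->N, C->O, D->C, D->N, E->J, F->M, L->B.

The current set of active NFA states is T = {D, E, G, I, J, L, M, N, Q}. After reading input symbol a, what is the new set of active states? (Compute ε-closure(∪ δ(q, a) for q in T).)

{D, E, G, I, J, L, M, N, O, Q}

D on a → {O}.
L on a → {G, I}.
N on a → {J}.
Q on a → {E}.
No a-transition from E, G, I, J, M.
Union after reading a: {E, G, I, J, O}.
Now take the ε-closure:
From G via ε: add L.
From I via ε: add Q.
From Q via ε: add M.
From M via ε: add D, N.
No new states can be added; the closed set is {D, E, G, I, J, L, M, N, O, Q}.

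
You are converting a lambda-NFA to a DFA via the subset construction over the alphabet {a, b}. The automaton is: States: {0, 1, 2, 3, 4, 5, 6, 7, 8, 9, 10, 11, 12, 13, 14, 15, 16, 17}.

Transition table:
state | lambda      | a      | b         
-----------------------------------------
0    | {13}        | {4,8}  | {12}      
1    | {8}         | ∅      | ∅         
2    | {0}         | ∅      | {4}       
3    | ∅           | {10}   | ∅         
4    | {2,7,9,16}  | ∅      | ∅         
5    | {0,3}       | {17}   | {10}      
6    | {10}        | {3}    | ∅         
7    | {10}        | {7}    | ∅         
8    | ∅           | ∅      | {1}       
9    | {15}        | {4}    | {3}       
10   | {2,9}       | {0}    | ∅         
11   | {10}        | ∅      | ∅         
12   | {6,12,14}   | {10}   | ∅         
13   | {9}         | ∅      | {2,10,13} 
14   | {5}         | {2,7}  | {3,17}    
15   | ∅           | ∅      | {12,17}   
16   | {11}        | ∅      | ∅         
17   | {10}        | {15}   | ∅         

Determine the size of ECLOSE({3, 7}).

8

Start with {3, 7}.
From 7 via lambda: add 10.
From 10 via lambda: add 2, 9.
From 2 via lambda: add 0.
From 9 via lambda: add 15.
From 0 via lambda: add 13.
lambda-closure = {0, 2, 3, 7, 9, 10, 13, 15}, which has 8 states.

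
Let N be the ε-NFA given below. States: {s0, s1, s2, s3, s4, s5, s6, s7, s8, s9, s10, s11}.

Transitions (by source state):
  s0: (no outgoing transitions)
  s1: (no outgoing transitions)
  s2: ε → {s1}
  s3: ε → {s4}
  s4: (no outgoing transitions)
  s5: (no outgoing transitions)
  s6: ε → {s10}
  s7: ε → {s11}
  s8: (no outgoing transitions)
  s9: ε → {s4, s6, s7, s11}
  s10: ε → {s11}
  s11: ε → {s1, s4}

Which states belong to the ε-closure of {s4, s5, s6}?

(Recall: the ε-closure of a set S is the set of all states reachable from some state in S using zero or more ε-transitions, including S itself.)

{s1, s4, s5, s6, s10, s11}

Start with {s4, s5, s6}.
From s6 via ε: add s10.
From s10 via ε: add s11.
From s11 via ε: add s1.
No new states can be added; the closed set is {s1, s4, s5, s6, s10, s11}.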